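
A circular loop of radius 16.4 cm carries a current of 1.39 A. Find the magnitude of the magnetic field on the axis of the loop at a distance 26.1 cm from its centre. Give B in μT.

B ≈ 0.802 μT

On the axis of a circular loop, B = μ₀IR² / [2(R²+z²)^(3/2)].
R² + z² = (0.164)² + (0.261)² = 0.09502 m², and (R²+z²)^(3/2) = 2.93×10⁻² m³.
B = (4π×10⁻⁷ × 1.39 × 0.0269) / (2 × 2.93×10⁻²) = 8.02×10⁻⁷ T.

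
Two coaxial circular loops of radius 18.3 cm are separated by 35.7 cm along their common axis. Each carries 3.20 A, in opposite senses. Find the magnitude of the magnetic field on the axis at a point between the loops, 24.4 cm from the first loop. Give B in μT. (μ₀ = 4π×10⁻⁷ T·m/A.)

B ≈ 4.39 μT

Each loop contributes B = μ₀IR²/[2(R²+z²)^(3/2)] on the axis, with z measured from that loop.
Loop 1 (z = 0.244 m): B₁ = 2.37×10⁻⁶ T. Loop 2 (z = 0.113 m): B₂ = 6.77×10⁻⁶ T.
The fields oppose: B = |B₁ − B₂| = 4.39×10⁻⁶ T.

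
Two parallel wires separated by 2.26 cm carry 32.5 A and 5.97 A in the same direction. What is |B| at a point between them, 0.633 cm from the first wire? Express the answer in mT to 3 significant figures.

B ≈ 0.953 mT

Each long wire gives B = μ₀I/(2πd). Distances are d₁ = 0.00633 m and d₂ = 0.01627 m.
B₁ = 1.03×10⁻³ T, B₂ = 7.34×10⁻⁵ T.
Between parallel currents the two contributions point in opposite directions, so they subtract. B = |B₁ − B₂| = |1.03×10⁻³ − 7.34×10⁻⁵| = 9.53×10⁻⁴ T.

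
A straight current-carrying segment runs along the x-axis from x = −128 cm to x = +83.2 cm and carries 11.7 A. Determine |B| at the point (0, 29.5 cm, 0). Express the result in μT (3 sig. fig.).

B ≈ 7.60 μT

For a finite straight segment, B = (μ₀I/4πd)(sinθ₁ + sinθ₂), where θ₁, θ₂ are the angles from the perpendicular to each end.
The perpendicular distance is d = 0.295 m; the end-offsets along the wire are a = 1.28 m and b = 0.832 m.
sinθ₁ = 1.28/√(1.28²+0.295²) = 0.9745; sinθ₂ = 0.832/√(0.832²+0.295²) = 0.9425.
B = (4π×10⁻⁷ × 11.7) / (4π × 0.295) × (0.9745 + 0.9425) = 7.60×10⁻⁶ T.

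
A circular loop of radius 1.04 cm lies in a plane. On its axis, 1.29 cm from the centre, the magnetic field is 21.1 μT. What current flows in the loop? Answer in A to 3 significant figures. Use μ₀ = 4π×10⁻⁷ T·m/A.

I ≈ 1.41 A

On the axis of a loop, B = μ₀IR²/[2(R²+z²)^(3/2)], so I = 2B(R²+z²)^(3/2)/(μ₀R²).
R² + z² = 0.0001082 + 0.0001664 = 0.0002746 m²; raised to 3/2 gives 4.55×10⁻⁶ m³.
I = 2 × 2.11×10⁻⁵ × 4.55×10⁻⁶ / (1.26×10⁻⁶ × 0.0001082) = 1.41 A.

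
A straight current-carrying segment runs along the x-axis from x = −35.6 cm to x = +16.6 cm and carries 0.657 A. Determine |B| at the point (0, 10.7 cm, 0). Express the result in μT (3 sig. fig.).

B ≈ 1.10 μT

For a finite straight segment, B = (μ₀I/4πd)(sinθ₁ + sinθ₂), where θ₁, θ₂ are the angles from the perpendicular to each end.
The perpendicular distance is d = 0.107 m; the end-offsets along the wire are a = 0.356 m and b = 0.166 m.
sinθ₁ = 0.356/√(0.356²+0.107²) = 0.9577; sinθ₂ = 0.166/√(0.166²+0.107²) = 0.8405.
B = (4π×10⁻⁷ × 0.657) / (4π × 0.107) × (0.9577 + 0.8405) = 1.10×10⁻⁶ T.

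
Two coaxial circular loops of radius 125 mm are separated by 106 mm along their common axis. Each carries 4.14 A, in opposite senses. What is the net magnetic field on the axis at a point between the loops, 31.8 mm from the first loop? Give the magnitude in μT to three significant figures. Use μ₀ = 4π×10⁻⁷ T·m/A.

Each loop contributes B = μ₀IR²/[2(R²+z²)^(3/2)] on the axis, with z measured from that loop.
Loop 1 (z = 0.0318 m): B₁ = 1.89×10⁻⁵ T. Loop 2 (z = 0.0742 m): B₂ = 1.32×10⁻⁵ T.
The fields oppose: B = |B₁ − B₂| = 5.71×10⁻⁶ T.

B ≈ 5.71 μT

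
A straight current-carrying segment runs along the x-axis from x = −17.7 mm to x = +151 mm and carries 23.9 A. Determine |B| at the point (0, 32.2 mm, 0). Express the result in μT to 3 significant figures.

B ≈ 108 μT

For a finite straight segment, B = (μ₀I/4πd)(sinθ₁ + sinθ₂), where θ₁, θ₂ are the angles from the perpendicular to each end.
The perpendicular distance is d = 0.0322 m; the end-offsets along the wire are a = 0.0177 m and b = 0.151 m.
sinθ₁ = 0.0177/√(0.0177²+0.0322²) = 0.4817; sinθ₂ = 0.151/√(0.151²+0.0322²) = 0.9780.
B = (4π×10⁻⁷ × 23.9) / (4π × 0.0322) × (0.4817 + 0.9780) = 1.08×10⁻⁴ T.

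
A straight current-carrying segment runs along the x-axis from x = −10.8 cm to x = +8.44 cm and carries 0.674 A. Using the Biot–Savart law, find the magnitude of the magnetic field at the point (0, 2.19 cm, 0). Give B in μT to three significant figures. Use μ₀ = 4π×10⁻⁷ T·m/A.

B ≈ 6.00 μT

For a finite straight segment, B = (μ₀I/4πd)(sinθ₁ + sinθ₂), where θ₁, θ₂ are the angles from the perpendicular to each end.
The perpendicular distance is d = 0.0219 m; the end-offsets along the wire are a = 0.108 m and b = 0.0844 m.
sinθ₁ = 0.108/√(0.108²+0.0219²) = 0.9801; sinθ₂ = 0.0844/√(0.0844²+0.0219²) = 0.9679.
B = (4π×10⁻⁷ × 0.674) / (4π × 0.0219) × (0.9801 + 0.9679) = 6.00×10⁻⁶ T.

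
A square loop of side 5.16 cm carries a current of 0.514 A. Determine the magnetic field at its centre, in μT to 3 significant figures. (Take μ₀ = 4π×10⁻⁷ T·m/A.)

Each side is a finite straight segment at perpendicular distance d = a/(2 tan(π/4)) = 0.0258 m from the centre, with end-angles ±π/4.
One side contributes B₁ = (μ₀I/4πd)·2 sin(π/4) = 2.82×10⁻⁶ T.
All 4 sides add in the same direction: B = 4 × 2.82×10⁻⁶ = 1.13×10⁻⁵ T.

B ≈ 11.3 μT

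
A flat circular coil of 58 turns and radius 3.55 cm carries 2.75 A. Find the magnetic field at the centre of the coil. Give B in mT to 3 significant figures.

For an N-turn flat coil, B = Nμ₀I/(2R) with R = 0.0355 m.
B = 58 × 4.87×10⁻⁵ T = 2.82×10⁻³ T.

B ≈ 2.82 mT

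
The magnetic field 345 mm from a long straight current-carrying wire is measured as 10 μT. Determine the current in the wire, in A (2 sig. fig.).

For a long straight wire B = μ₀I/(2πd), so I = 2πdB/μ₀.
I = 2π × 0.345 × 1.00×10⁻⁵ / (4π×10⁻⁷) = 17.2 A.

I ≈ 17 A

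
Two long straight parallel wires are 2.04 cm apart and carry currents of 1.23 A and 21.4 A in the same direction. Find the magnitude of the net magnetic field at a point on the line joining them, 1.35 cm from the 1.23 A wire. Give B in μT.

B ≈ 602 μT

Each long wire gives B = μ₀I/(2πd). Distances are d₁ = 0.0135 m and d₂ = 0.0069 m.
B₁ = 1.82×10⁻⁵ T, B₂ = 6.20×10⁻⁴ T.
Between parallel currents the two contributions point in opposite directions, so they subtract. B = |B₁ − B₂| = |1.82×10⁻⁵ − 6.20×10⁻⁴| = 6.02×10⁻⁴ T.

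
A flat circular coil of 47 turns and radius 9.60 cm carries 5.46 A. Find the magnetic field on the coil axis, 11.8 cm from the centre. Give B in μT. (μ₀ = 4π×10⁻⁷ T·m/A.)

B ≈ 422 μT

For an N-turn flat coil, B = Nμ₀IR²/[2(R²+z²)^(3/2)] with R = 0.096 m, z = 0.118 m.
B = 47 × 8.98×10⁻⁶ T = 4.22×10⁻⁴ T.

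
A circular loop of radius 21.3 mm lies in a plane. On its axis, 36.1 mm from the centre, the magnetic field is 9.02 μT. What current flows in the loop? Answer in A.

I ≈ 2.33 A

On the axis of a loop, B = μ₀IR²/[2(R²+z²)^(3/2)], so I = 2B(R²+z²)^(3/2)/(μ₀R²).
R² + z² = 0.0004537 + 0.001303 = 0.001757 m²; raised to 3/2 gives 7.36×10⁻⁵ m³.
I = 2 × 9.02×10⁻⁶ × 7.36×10⁻⁵ / (1.26×10⁻⁶ × 0.0004537) = 2.33 A.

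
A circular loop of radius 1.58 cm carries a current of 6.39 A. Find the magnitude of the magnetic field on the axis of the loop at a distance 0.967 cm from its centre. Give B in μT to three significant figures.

On the axis of a circular loop, B = μ₀IR² / [2(R²+z²)^(3/2)].
R² + z² = (0.0158)² + (0.00967)² = 0.0003431 m², and (R²+z²)^(3/2) = 6.36×10⁻⁶ m³.
B = (4π×10⁻⁷ × 6.39 × 0.0002496) / (2 × 6.36×10⁻⁶) = 1.58×10⁻⁴ T.

B ≈ 158 μT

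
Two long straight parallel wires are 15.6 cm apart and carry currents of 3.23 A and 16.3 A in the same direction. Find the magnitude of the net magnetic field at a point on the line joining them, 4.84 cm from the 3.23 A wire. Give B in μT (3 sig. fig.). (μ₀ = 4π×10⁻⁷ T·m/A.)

B ≈ 17.0 μT

Each long wire gives B = μ₀I/(2πd). Distances are d₁ = 0.0484 m and d₂ = 0.1076 m.
B₁ = 1.33×10⁻⁵ T, B₂ = 3.03×10⁻⁵ T.
Between parallel currents the two contributions point in opposite directions, so they subtract. B = |B₁ − B₂| = |1.33×10⁻⁵ − 3.03×10⁻⁵| = 1.70×10⁻⁵ T.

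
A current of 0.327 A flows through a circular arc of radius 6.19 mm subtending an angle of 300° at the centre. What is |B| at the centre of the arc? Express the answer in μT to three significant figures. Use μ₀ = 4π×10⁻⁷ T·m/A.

The Biot–Savart field of a circular arc at its centre is B = μ₀Iφ/(4πR), with φ = 5.236 rad.
B = (4π×10⁻⁷ × 0.327 × 5.236) / (4π × 0.00619) = 2.77×10⁻⁵ T.

B ≈ 27.7 μT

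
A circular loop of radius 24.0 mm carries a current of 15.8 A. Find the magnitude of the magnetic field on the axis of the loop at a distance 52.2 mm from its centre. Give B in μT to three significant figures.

B ≈ 30.2 μT

On the axis of a circular loop, B = μ₀IR² / [2(R²+z²)^(3/2)].
R² + z² = (0.024)² + (0.0522)² = 0.003301 m², and (R²+z²)^(3/2) = 1.90×10⁻⁴ m³.
B = (4π×10⁻⁷ × 15.8 × 0.000576) / (2 × 1.90×10⁻⁴) = 3.02×10⁻⁵ T.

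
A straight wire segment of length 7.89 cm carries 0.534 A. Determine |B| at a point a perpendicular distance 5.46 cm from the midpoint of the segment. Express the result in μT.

For a finite straight segment, B = (μ₀I/4πd)(sinθ₁ + sinθ₂), where θ₁, θ₂ are the angles from the perpendicular to each end.
The perpendicular from the point meets the wire at its midpoint, so each end is L/2 = 0.03945 m away along the wire.
sinθ₁ = 0.03945/√(0.03945²+0.0546²) = 0.5857; sinθ₂ = 0.03945/√(0.03945²+0.0546²) = 0.5857.
B = (4π×10⁻⁷ × 0.534) / (4π × 0.0546) × (0.5857 + 0.5857) = 1.15×10⁻⁶ T.

B ≈ 1.15 μT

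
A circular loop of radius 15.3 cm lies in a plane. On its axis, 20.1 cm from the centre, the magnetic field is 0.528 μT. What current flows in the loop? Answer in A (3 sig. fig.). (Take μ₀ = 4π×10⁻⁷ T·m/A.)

On the axis of a loop, B = μ₀IR²/[2(R²+z²)^(3/2)], so I = 2B(R²+z²)^(3/2)/(μ₀R²).
R² + z² = 0.02341 + 0.0404 = 0.06381 m²; raised to 3/2 gives 1.61×10⁻² m³.
I = 2 × 5.28×10⁻⁷ × 1.61×10⁻² / (1.26×10⁻⁶ × 0.02341) = 0.579 A.

I ≈ 0.579 A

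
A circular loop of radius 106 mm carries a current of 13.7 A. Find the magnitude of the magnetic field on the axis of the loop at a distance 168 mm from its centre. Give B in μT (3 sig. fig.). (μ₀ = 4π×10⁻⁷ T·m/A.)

B ≈ 12.3 μT

On the axis of a circular loop, B = μ₀IR² / [2(R²+z²)^(3/2)].
R² + z² = (0.106)² + (0.168)² = 0.03946 m², and (R²+z²)^(3/2) = 7.84×10⁻³ m³.
B = (4π×10⁻⁷ × 13.7 × 0.01124) / (2 × 7.84×10⁻³) = 1.23×10⁻⁵ T.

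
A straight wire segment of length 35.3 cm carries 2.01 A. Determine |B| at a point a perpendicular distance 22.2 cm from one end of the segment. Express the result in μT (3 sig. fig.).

B ≈ 0.766 μT

For a finite straight segment, B = (μ₀I/4πd)(sinθ₁ + sinθ₂), where θ₁, θ₂ are the angles from the perpendicular to each end.
The perpendicular foot is at one end, so the two end-offsets along the wire are 0 and L = 0.353 m.
sinθ₁ = 0/√(0²+0.222²) = 0.0000; sinθ₂ = 0.353/√(0.353²+0.222²) = 0.8465.
B = (4π×10⁻⁷ × 2.01) / (4π × 0.222) × (0.0000 + 0.8465) = 7.66×10⁻⁷ T.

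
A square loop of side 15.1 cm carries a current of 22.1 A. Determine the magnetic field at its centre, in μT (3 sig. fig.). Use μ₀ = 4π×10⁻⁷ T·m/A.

B ≈ 166 μT

Each side is a finite straight segment at perpendicular distance d = a/(2 tan(π/4)) = 0.0755 m from the centre, with end-angles ±π/4.
One side contributes B₁ = (μ₀I/4πd)·2 sin(π/4) = 4.14×10⁻⁵ T.
All 4 sides add in the same direction: B = 4 × 4.14×10⁻⁵ = 1.66×10⁻⁴ T.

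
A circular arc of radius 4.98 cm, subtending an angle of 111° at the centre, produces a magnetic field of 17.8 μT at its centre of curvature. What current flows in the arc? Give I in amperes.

For a circular arc, B = μ₀Iφ/(4πR) with φ in radians; here φ = 1.937 rad.
So I = 4πRB/(μ₀φ) = 4π × 0.0498 × 1.78×10⁻⁵ / (4π×10⁻⁷ × 1.937) = 4.58 A.

I ≈ 4.58 A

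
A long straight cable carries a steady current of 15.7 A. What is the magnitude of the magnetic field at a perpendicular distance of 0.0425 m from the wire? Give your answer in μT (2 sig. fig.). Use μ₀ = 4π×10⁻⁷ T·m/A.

B ≈ 74 μT

For an infinitely long straight wire, B = μ₀I/(2πd).
B = (4π×10⁻⁷ × 15.7) / (2π × 0.0425) = 7.39×10⁻⁵ T.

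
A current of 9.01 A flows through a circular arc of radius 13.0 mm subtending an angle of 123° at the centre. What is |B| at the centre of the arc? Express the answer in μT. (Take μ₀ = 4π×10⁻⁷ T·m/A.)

The Biot–Savart field of a circular arc at its centre is B = μ₀Iφ/(4πR), with φ = 2.147 rad.
B = (4π×10⁻⁷ × 9.01 × 2.147) / (4π × 0.013) = 1.49×10⁻⁴ T.

B ≈ 149 μT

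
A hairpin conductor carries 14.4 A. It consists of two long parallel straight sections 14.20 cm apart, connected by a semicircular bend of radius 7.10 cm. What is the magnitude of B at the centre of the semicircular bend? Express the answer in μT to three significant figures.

The semicircular arc contributes B_arc = μ₀I·π/(4πR) = μ₀I/(4R) = 6.37×10⁻⁵ T.
Each semi-infinite lead is at perpendicular distance R = 0.071 m from the centre, with the perpendicular foot at its near end, so it contributes μ₀I/(4πR); both point the same way, together 4.06×10⁻⁵ T.
Arc and leads all point the same direction: B = 6.37×10⁻⁵ + 4.06×10⁻⁵ = 1.04×10⁻⁴ T.

B ≈ 104 μT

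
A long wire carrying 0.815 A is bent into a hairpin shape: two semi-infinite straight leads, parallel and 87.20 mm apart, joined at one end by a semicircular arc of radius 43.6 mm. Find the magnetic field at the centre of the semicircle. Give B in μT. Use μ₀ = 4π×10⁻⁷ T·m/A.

The semicircular arc contributes B_arc = μ₀I·π/(4πR) = μ₀I/(4R) = 5.87×10⁻⁶ T.
Each semi-infinite lead is at perpendicular distance R = 0.0436 m from the centre, with the perpendicular foot at its near end, so it contributes μ₀I/(4πR); both point the same way, together 3.74×10⁻⁶ T.
Arc and leads all point the same direction: B = 5.87×10⁻⁶ + 3.74×10⁻⁶ = 9.61×10⁻⁶ T.

B ≈ 9.61 μT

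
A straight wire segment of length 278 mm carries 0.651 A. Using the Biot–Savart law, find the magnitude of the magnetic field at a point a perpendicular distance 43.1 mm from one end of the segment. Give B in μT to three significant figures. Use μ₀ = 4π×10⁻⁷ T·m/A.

B ≈ 1.49 μT

For a finite straight segment, B = (μ₀I/4πd)(sinθ₁ + sinθ₂), where θ₁, θ₂ are the angles from the perpendicular to each end.
The perpendicular foot is at one end, so the two end-offsets along the wire are 0 and L = 0.278 m.
sinθ₁ = 0/√(0²+0.0431²) = 0.0000; sinθ₂ = 0.278/√(0.278²+0.0431²) = 0.9882.
B = (4π×10⁻⁷ × 0.651) / (4π × 0.0431) × (0.0000 + 0.9882) = 1.49×10⁻⁶ T.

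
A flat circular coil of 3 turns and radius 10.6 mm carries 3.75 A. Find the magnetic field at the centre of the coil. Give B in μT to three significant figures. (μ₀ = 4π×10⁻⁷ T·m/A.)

For an N-turn flat coil, B = Nμ₀I/(2R) with R = 0.0106 m.
B = 3 × 2.22×10⁻⁴ T = 6.67×10⁻⁴ T.

B ≈ 667 μT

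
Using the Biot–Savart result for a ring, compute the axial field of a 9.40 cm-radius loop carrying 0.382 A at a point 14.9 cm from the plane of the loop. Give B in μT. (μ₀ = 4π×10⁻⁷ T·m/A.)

B ≈ 0.388 μT

On the axis of a circular loop, B = μ₀IR² / [2(R²+z²)^(3/2)].
R² + z² = (0.094)² + (0.149)² = 0.03104 m², and (R²+z²)^(3/2) = 5.47×10⁻³ m³.
B = (4π×10⁻⁷ × 0.382 × 0.008836) / (2 × 5.47×10⁻³) = 3.88×10⁻⁷ T.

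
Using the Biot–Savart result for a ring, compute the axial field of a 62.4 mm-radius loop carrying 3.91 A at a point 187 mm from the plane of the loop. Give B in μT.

On the axis of a circular loop, B = μ₀IR² / [2(R²+z²)^(3/2)].
R² + z² = (0.0624)² + (0.187)² = 0.03886 m², and (R²+z²)^(3/2) = 7.66×10⁻³ m³.
B = (4π×10⁻⁷ × 3.91 × 0.003894) / (2 × 7.66×10⁻³) = 1.25×10⁻⁶ T.

B ≈ 1.25 μT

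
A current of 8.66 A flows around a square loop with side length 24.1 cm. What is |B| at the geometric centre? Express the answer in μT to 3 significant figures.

Each side is a finite straight segment at perpendicular distance d = a/(2 tan(π/4)) = 0.1205 m from the centre, with end-angles ±π/4.
One side contributes B₁ = (μ₀I/4πd)·2 sin(π/4) = 1.02×10⁻⁵ T.
All 4 sides add in the same direction: B = 4 × 1.02×10⁻⁵ = 4.07×10⁻⁵ T.

B ≈ 40.7 μT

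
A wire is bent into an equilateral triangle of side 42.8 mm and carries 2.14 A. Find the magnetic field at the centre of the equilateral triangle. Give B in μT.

B ≈ 90.0 μT

Each side is a finite straight segment at perpendicular distance d = a/(2 tan(π/3)) = 0.01236 m from the centre, with end-angles ±π/3.
One side contributes B₁ = (μ₀I/4πd)·2 sin(π/3) = 3.00×10⁻⁵ T.
All 3 sides add in the same direction: B = 3 × 3.00×10⁻⁵ = 9.00×10⁻⁵ T.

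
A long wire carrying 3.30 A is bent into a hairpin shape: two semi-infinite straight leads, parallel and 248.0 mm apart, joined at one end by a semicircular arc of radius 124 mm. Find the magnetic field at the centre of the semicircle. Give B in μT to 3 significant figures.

The semicircular arc contributes B_arc = μ₀I·π/(4πR) = μ₀I/(4R) = 8.36×10⁻⁶ T.
Each semi-infinite lead is at perpendicular distance R = 0.124 m from the centre, with the perpendicular foot at its near end, so it contributes μ₀I/(4πR); both point the same way, together 5.32×10⁻⁶ T.
Arc and leads all point the same direction: B = 8.36×10⁻⁶ + 5.32×10⁻⁶ = 1.37×10⁻⁵ T.

B ≈ 13.7 μT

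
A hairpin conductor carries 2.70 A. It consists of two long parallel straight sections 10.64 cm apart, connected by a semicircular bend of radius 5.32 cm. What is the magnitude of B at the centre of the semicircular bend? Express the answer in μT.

The semicircular arc contributes B_arc = μ₀I·π/(4πR) = μ₀I/(4R) = 1.59×10⁻⁵ T.
Each semi-infinite lead is at perpendicular distance R = 0.0532 m from the centre, with the perpendicular foot at its near end, so it contributes μ₀I/(4πR); both point the same way, together 1.02×10⁻⁵ T.
Arc and leads all point the same direction: B = 1.59×10⁻⁵ + 1.02×10⁻⁵ = 2.61×10⁻⁵ T.

B ≈ 26.1 μT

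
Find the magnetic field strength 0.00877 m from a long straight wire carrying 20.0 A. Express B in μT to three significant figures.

B ≈ 456 μT

For an infinitely long straight wire, B = μ₀I/(2πd).
B = (4π×10⁻⁷ × 20.0) / (2π × 0.00877) = 4.56×10⁻⁴ T.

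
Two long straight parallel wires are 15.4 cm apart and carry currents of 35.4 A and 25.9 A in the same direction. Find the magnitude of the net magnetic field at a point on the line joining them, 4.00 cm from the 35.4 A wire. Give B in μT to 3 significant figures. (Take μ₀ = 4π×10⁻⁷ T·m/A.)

Each long wire gives B = μ₀I/(2πd). Distances are d₁ = 0.04 m and d₂ = 0.114 m.
B₁ = 1.77×10⁻⁴ T, B₂ = 4.54×10⁻⁵ T.
Between parallel currents the two contributions point in opposite directions, so they subtract. B = |B₁ − B₂| = |1.77×10⁻⁴ − 4.54×10⁻⁵| = 1.32×10⁻⁴ T.

B ≈ 132 μT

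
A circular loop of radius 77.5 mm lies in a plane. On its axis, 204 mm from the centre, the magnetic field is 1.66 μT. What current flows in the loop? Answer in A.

On the axis of a loop, B = μ₀IR²/[2(R²+z²)^(3/2)], so I = 2B(R²+z²)^(3/2)/(μ₀R²).
R² + z² = 0.006006 + 0.04162 = 0.04762 m²; raised to 3/2 gives 1.04×10⁻² m³.
I = 2 × 1.66×10⁻⁶ × 1.04×10⁻² / (1.26×10⁻⁶ × 0.006006) = 4.57 A.

I ≈ 4.57 A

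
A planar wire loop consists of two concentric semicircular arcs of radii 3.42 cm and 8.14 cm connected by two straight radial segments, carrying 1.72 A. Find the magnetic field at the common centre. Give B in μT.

The radial connectors point toward the centre, so dl × r̂ = 0 and they contribute nothing.
Each semicircle gives μ₀I/(4R): inner arc 1.58×10⁻⁵ T, outer arc 6.64×10⁻⁶ T.
The two arcs carry current in opposite angular senses, so their fields oppose: B = |1.58×10⁻⁵ − 6.64×10⁻⁶| = 9.16×10⁻⁶ T.

B ≈ 9.16 μT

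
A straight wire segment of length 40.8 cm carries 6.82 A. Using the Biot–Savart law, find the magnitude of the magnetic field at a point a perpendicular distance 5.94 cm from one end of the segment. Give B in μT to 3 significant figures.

B ≈ 11.4 μT

For a finite straight segment, B = (μ₀I/4πd)(sinθ₁ + sinθ₂), where θ₁, θ₂ are the angles from the perpendicular to each end.
The perpendicular foot is at one end, so the two end-offsets along the wire are 0 and L = 0.408 m.
sinθ₁ = 0/√(0²+0.0594²) = 0.0000; sinθ₂ = 0.408/√(0.408²+0.0594²) = 0.9896.
B = (4π×10⁻⁷ × 6.82) / (4π × 0.0594) × (0.0000 + 0.9896) = 1.14×10⁻⁵ T.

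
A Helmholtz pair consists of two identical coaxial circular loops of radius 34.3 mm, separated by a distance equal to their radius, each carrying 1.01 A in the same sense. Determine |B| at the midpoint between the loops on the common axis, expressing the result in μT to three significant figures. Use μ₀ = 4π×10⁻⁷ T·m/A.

Each loop contributes B = μ₀IR²/[2(R²+z²)^(3/2)] on the axis, with z measured from that loop.
Loop 1 (z = 0.01715 m): B₁ = 1.32×10⁻⁵ T. Loop 2 (z = 0.01715 m): B₂ = 1.32×10⁻⁵ T.
The fields add: B = B₁ + B₂ = 2.65×10⁻⁵ T.

B ≈ 26.5 μT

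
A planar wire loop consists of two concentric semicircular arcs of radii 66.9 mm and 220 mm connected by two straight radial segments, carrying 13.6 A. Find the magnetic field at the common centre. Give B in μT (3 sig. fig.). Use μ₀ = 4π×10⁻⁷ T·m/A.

B ≈ 44.4 μT

The radial connectors point toward the centre, so dl × r̂ = 0 and they contribute nothing.
Each semicircle gives μ₀I/(4R): inner arc 6.39×10⁻⁵ T, outer arc 1.94×10⁻⁵ T.
The two arcs carry current in opposite angular senses, so their fields oppose: B = |6.39×10⁻⁵ − 1.94×10⁻⁵| = 4.44×10⁻⁵ T.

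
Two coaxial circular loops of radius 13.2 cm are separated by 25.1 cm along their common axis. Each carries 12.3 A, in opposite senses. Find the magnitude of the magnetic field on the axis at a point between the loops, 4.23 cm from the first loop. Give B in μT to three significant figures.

B ≈ 41.6 μT

Each loop contributes B = μ₀IR²/[2(R²+z²)^(3/2)] on the axis, with z measured from that loop.
Loop 1 (z = 0.0423 m): B₁ = 5.06×10⁻⁵ T. Loop 2 (z = 0.2087 m): B₂ = 8.94×10⁻⁶ T.
The fields oppose: B = |B₁ − B₂| = 4.16×10⁻⁵ T.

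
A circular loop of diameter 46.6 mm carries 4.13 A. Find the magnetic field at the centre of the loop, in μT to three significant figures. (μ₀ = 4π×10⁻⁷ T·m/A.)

At the centre of a circular loop the Biot–Savart law gives B = μ₀I/(2R) (so R = 0.0233 m).
B = (4π×10⁻⁷ × 4.13) / (2 × 0.0233) = 1.11×10⁻⁴ T.

B ≈ 111 μT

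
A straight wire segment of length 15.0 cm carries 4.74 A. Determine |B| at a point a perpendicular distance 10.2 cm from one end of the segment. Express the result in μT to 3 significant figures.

For a finite straight segment, B = (μ₀I/4πd)(sinθ₁ + sinθ₂), where θ₁, θ₂ are the angles from the perpendicular to each end.
The perpendicular foot is at one end, so the two end-offsets along the wire are 0 and L = 0.15 m.
sinθ₁ = 0/√(0²+0.102²) = 0.0000; sinθ₂ = 0.15/√(0.15²+0.102²) = 0.8269.
B = (4π×10⁻⁷ × 4.74) / (4π × 0.102) × (0.0000 + 0.8269) = 3.84×10⁻⁶ T.

B ≈ 3.84 μT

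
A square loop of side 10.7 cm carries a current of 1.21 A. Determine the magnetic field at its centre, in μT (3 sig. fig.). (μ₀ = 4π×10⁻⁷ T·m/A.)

Each side is a finite straight segment at perpendicular distance d = a/(2 tan(π/4)) = 0.0535 m from the centre, with end-angles ±π/4.
One side contributes B₁ = (μ₀I/4πd)·2 sin(π/4) = 3.20×10⁻⁶ T.
All 4 sides add in the same direction: B = 4 × 3.20×10⁻⁶ = 1.28×10⁻⁵ T.

B ≈ 12.8 μT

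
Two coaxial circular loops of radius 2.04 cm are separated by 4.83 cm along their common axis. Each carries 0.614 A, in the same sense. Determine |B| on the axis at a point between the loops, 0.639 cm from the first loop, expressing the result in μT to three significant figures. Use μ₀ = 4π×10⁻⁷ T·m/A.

B ≈ 18.0 μT

Each loop contributes B = μ₀IR²/[2(R²+z²)^(3/2)] on the axis, with z measured from that loop.
Loop 1 (z = 0.00639 m): B₁ = 1.64×10⁻⁵ T. Loop 2 (z = 0.04191 m): B₂ = 1.59×10⁻⁶ T.
The fields add: B = B₁ + B₂ = 1.80×10⁻⁵ T.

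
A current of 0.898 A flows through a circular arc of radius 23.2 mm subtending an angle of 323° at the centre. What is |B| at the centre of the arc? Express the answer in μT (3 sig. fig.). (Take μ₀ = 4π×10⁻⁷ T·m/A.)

B ≈ 21.8 μT

The Biot–Savart field of a circular arc at its centre is B = μ₀Iφ/(4πR), with φ = 5.637 rad.
B = (4π×10⁻⁷ × 0.898 × 5.637) / (4π × 0.0232) = 2.18×10⁻⁵ T.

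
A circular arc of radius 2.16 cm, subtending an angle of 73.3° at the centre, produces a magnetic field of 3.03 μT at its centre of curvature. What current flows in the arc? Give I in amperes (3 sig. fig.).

I ≈ 0.512 A

For a circular arc, B = μ₀Iφ/(4πR) with φ in radians; here φ = 1.279 rad.
So I = 4πRB/(μ₀φ) = 4π × 0.0216 × 3.03×10⁻⁶ / (4π×10⁻⁷ × 1.279) = 0.512 A.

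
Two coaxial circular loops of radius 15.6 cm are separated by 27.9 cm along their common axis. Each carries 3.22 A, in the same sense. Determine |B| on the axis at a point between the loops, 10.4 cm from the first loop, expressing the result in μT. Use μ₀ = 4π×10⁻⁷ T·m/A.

Each loop contributes B = μ₀IR²/[2(R²+z²)^(3/2)] on the axis, with z measured from that loop.
Loop 1 (z = 0.104 m): B₁ = 7.47×10⁻⁶ T. Loop 2 (z = 0.175 m): B₂ = 3.82×10⁻⁶ T.
The fields add: B = B₁ + B₂ = 1.13×10⁻⁵ T.

B ≈ 11.3 μT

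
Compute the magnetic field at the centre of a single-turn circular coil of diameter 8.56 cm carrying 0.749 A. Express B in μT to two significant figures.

B ≈ 11 μT

At the centre of a circular loop the Biot–Savart law gives B = μ₀I/(2R) (so R = 0.0428 m).
B = (4π×10⁻⁷ × 0.749) / (2 × 0.0428) = 1.10×10⁻⁵ T.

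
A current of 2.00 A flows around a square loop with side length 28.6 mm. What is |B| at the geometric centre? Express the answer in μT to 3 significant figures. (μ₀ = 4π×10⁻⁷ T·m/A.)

Each side is a finite straight segment at perpendicular distance d = a/(2 tan(π/4)) = 0.0143 m from the centre, with end-angles ±π/4.
One side contributes B₁ = (μ₀I/4πd)·2 sin(π/4) = 1.98×10⁻⁵ T.
All 4 sides add in the same direction: B = 4 × 1.98×10⁻⁵ = 7.91×10⁻⁵ T.

B ≈ 79.1 μT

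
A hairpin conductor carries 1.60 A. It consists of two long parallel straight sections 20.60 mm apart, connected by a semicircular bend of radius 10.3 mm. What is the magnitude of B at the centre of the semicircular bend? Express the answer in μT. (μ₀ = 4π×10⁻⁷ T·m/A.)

The semicircular arc contributes B_arc = μ₀I·π/(4πR) = μ₀I/(4R) = 4.88×10⁻⁵ T.
Each semi-infinite lead is at perpendicular distance R = 0.0103 m from the centre, with the perpendicular foot at its near end, so it contributes μ₀I/(4πR); both point the same way, together 3.11×10⁻⁵ T.
Arc and leads all point the same direction: B = 4.88×10⁻⁵ + 3.11×10⁻⁵ = 7.99×10⁻⁵ T.

B ≈ 79.9 μT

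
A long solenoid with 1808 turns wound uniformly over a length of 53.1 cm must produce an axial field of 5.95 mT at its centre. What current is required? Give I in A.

I ≈ 1.39 A

Inside a long solenoid B = μ₀nI with n = 3405 m⁻¹, so I = B/(μ₀n).
I = 5.95×10⁻³ / (4π×10⁻⁷ × 3405) = 1.39 A.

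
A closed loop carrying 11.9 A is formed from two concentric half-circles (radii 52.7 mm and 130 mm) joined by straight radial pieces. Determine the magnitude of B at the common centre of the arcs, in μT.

The radial connectors point toward the centre, so dl × r̂ = 0 and they contribute nothing.
Each semicircle gives μ₀I/(4R): inner arc 7.09×10⁻⁵ T, outer arc 2.88×10⁻⁵ T.
The two arcs carry current in opposite angular senses, so their fields oppose: B = |7.09×10⁻⁵ − 2.88×10⁻⁵| = 4.22×10⁻⁵ T.

B ≈ 42.2 μT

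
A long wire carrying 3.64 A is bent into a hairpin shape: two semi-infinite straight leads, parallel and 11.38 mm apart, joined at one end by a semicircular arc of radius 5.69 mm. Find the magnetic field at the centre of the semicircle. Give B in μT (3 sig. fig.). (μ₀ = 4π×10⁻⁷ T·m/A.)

B ≈ 329 μT

The semicircular arc contributes B_arc = μ₀I·π/(4πR) = μ₀I/(4R) = 2.01×10⁻⁴ T.
Each semi-infinite lead is at perpendicular distance R = 0.00569 m from the centre, with the perpendicular foot at its near end, so it contributes μ₀I/(4πR); both point the same way, together 1.28×10⁻⁴ T.
Arc and leads all point the same direction: B = 2.01×10⁻⁴ + 1.28×10⁻⁴ = 3.29×10⁻⁴ T.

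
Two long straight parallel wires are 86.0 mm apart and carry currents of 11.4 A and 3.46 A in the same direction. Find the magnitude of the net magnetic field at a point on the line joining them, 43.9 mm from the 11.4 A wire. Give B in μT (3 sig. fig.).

B ≈ 35.5 μT

Each long wire gives B = μ₀I/(2πd). Distances are d₁ = 0.0439 m and d₂ = 0.0421 m.
B₁ = 5.19×10⁻⁵ T, B₂ = 1.64×10⁻⁵ T.
Between parallel currents the two contributions point in opposite directions, so they subtract. B = |B₁ − B₂| = |5.19×10⁻⁵ − 1.64×10⁻⁵| = 3.55×10⁻⁵ T.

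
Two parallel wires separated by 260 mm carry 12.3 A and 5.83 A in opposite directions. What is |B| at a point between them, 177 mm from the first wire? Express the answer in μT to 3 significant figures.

B ≈ 27.9 μT

Each long wire gives B = μ₀I/(2πd). Distances are d₁ = 0.177 m and d₂ = 0.083 m.
B₁ = 1.39×10⁻⁵ T, B₂ = 1.40×10⁻⁵ T.
Between antiparallel currents both contributions point the same way, so they add. B = B₁ + B₂ = 1.39×10⁻⁵ + 1.40×10⁻⁵ = 2.79×10⁻⁵ T.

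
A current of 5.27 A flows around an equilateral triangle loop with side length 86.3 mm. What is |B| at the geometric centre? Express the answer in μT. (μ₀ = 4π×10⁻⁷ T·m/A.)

B ≈ 110 μT

Each side is a finite straight segment at perpendicular distance d = a/(2 tan(π/3)) = 0.02491 m from the centre, with end-angles ±π/3.
One side contributes B₁ = (μ₀I/4πd)·2 sin(π/3) = 3.66×10⁻⁵ T.
All 3 sides add in the same direction: B = 3 × 3.66×10⁻⁵ = 1.10×10⁻⁴ T.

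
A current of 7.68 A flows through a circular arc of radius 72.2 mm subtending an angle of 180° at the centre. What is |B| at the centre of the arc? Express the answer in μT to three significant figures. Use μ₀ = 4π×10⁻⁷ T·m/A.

B ≈ 33.4 μT

The Biot–Savart field of a circular arc at its centre is B = μ₀Iφ/(4πR), with φ = 3.142 rad.
B = (4π×10⁻⁷ × 7.68 × 3.142) / (4π × 0.0722) = 3.34×10⁻⁵ T.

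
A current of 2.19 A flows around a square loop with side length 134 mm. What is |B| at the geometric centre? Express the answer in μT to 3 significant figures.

Each side is a finite straight segment at perpendicular distance d = a/(2 tan(π/4)) = 0.067 m from the centre, with end-angles ±π/4.
One side contributes B₁ = (μ₀I/4πd)·2 sin(π/4) = 4.62×10⁻⁶ T.
All 4 sides add in the same direction: B = 4 × 4.62×10⁻⁶ = 1.85×10⁻⁵ T.

B ≈ 18.5 μT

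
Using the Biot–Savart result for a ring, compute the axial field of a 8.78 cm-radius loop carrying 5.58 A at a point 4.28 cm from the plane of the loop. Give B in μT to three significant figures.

B ≈ 29.0 μT

On the axis of a circular loop, B = μ₀IR² / [2(R²+z²)^(3/2)].
R² + z² = (0.0878)² + (0.0428)² = 0.009541 m², and (R²+z²)^(3/2) = 9.32×10⁻⁴ m³.
B = (4π×10⁻⁷ × 5.58 × 0.007709) / (2 × 9.32×10⁻⁴) = 2.90×10⁻⁵ T.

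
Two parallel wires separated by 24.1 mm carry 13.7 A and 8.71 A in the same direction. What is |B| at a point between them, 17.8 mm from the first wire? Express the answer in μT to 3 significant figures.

B ≈ 123 μT

Each long wire gives B = μ₀I/(2πd). Distances are d₁ = 0.0178 m and d₂ = 0.0063 m.
B₁ = 1.54×10⁻⁴ T, B₂ = 2.77×10⁻⁴ T.
Between parallel currents the two contributions point in opposite directions, so they subtract. B = |B₁ − B₂| = |1.54×10⁻⁴ − 2.77×10⁻⁴| = 1.23×10⁻⁴ T.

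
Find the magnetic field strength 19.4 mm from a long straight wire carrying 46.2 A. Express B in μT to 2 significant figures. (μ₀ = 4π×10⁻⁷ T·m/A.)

For an infinitely long straight wire, B = μ₀I/(2πd).
B = (4π×10⁻⁷ × 46.2) / (2π × 0.0194) = 4.76×10⁻⁴ T.

B ≈ 480 μT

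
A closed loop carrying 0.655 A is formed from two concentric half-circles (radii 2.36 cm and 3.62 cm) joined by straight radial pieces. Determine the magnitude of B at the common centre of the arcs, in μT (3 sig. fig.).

The radial connectors point toward the centre, so dl × r̂ = 0 and they contribute nothing.
Each semicircle gives μ₀I/(4R): inner arc 8.72×10⁻⁶ T, outer arc 5.68×10⁻⁶ T.
The two arcs carry current in opposite angular senses, so their fields oppose: B = |8.72×10⁻⁶ − 5.68×10⁻⁶| = 3.03×10⁻⁶ T.

B ≈ 3.03 μT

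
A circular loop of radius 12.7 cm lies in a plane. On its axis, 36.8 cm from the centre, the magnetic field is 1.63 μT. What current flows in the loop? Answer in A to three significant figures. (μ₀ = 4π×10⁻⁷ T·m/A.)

I ≈ 9.49 A

On the axis of a loop, B = μ₀IR²/[2(R²+z²)^(3/2)], so I = 2B(R²+z²)^(3/2)/(μ₀R²).
R² + z² = 0.01613 + 0.1354 = 0.1516 m²; raised to 3/2 gives 5.90×10⁻² m³.
I = 2 × 1.63×10⁻⁶ × 5.90×10⁻² / (1.26×10⁻⁶ × 0.01613) = 9.49 A.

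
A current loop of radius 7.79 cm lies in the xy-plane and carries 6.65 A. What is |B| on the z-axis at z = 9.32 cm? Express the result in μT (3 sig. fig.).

B ≈ 14.1 μT

On the axis of a circular loop, B = μ₀IR² / [2(R²+z²)^(3/2)].
R² + z² = (0.0779)² + (0.0932)² = 0.01475 m², and (R²+z²)^(3/2) = 1.79×10⁻³ m³.
B = (4π×10⁻⁷ × 6.65 × 0.006068) / (2 × 1.79×10⁻³) = 1.41×10⁻⁵ T.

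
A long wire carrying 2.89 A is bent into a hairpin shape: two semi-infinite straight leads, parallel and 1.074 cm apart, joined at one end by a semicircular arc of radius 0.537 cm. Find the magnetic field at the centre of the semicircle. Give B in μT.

The semicircular arc contributes B_arc = μ₀I·π/(4πR) = μ₀I/(4R) = 1.69×10⁻⁴ T.
Each semi-infinite lead is at perpendicular distance R = 0.00537 m from the centre, with the perpendicular foot at its near end, so it contributes μ₀I/(4πR); both point the same way, together 1.08×10⁻⁴ T.
Arc and leads all point the same direction: B = 1.69×10⁻⁴ + 1.08×10⁻⁴ = 2.77×10⁻⁴ T.

B ≈ 277 μT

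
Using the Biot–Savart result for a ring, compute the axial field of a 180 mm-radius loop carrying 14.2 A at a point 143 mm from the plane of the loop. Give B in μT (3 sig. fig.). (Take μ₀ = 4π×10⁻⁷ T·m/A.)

On the axis of a circular loop, B = μ₀IR² / [2(R²+z²)^(3/2)].
R² + z² = (0.18)² + (0.143)² = 0.05285 m², and (R²+z²)^(3/2) = 1.21×10⁻² m³.
B = (4π×10⁻⁷ × 14.2 × 0.0324) / (2 × 1.21×10⁻²) = 2.38×10⁻⁵ T.

B ≈ 23.8 μT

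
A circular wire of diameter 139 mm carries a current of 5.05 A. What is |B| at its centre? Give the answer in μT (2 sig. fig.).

At the centre of a circular loop the Biot–Savart law gives B = μ₀I/(2R) (so R = 0.0695 m).
B = (4π×10⁻⁷ × 5.05) / (2 × 0.0695) = 4.57×10⁻⁵ T.

B ≈ 46 μT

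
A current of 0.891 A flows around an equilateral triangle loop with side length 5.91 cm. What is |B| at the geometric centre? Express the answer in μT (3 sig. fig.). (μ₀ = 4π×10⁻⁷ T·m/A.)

Each side is a finite straight segment at perpendicular distance d = a/(2 tan(π/3)) = 0.01706 m from the centre, with end-angles ±π/3.
One side contributes B₁ = (μ₀I/4πd)·2 sin(π/3) = 9.05×10⁻⁶ T.
All 3 sides add in the same direction: B = 3 × 9.05×10⁻⁶ = 2.71×10⁻⁵ T.

B ≈ 27.1 μT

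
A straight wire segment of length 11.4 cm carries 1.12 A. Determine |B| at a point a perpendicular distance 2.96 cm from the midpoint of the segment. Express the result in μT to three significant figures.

B ≈ 6.72 μT

For a finite straight segment, B = (μ₀I/4πd)(sinθ₁ + sinθ₂), where θ₁, θ₂ are the angles from the perpendicular to each end.
The perpendicular from the point meets the wire at its midpoint, so each end is L/2 = 0.057 m away along the wire.
sinθ₁ = 0.057/√(0.057²+0.0296²) = 0.8875; sinθ₂ = 0.057/√(0.057²+0.0296²) = 0.8875.
B = (4π×10⁻⁷ × 1.12) / (4π × 0.0296) × (0.8875 + 0.8875) = 6.72×10⁻⁶ T.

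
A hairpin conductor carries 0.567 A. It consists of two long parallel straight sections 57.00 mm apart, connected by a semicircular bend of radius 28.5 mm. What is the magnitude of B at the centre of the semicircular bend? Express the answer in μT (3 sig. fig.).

The semicircular arc contributes B_arc = μ₀I·π/(4πR) = μ₀I/(4R) = 6.25×10⁻⁶ T.
Each semi-infinite lead is at perpendicular distance R = 0.0285 m from the centre, with the perpendicular foot at its near end, so it contributes μ₀I/(4πR); both point the same way, together 3.98×10⁻⁶ T.
Arc and leads all point the same direction: B = 6.25×10⁻⁶ + 3.98×10⁻⁶ = 1.02×10⁻⁵ T.

B ≈ 10.2 μT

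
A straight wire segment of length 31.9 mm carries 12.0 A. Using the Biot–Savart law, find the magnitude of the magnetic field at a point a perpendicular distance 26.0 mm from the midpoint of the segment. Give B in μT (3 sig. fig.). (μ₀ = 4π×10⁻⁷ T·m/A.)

For a finite straight segment, B = (μ₀I/4πd)(sinθ₁ + sinθ₂), where θ₁, θ₂ are the angles from the perpendicular to each end.
The perpendicular from the point meets the wire at its midpoint, so each end is L/2 = 0.01595 m away along the wire.
sinθ₁ = 0.01595/√(0.01595²+0.026²) = 0.5229; sinθ₂ = 0.01595/√(0.01595²+0.026²) = 0.5229.
B = (4π×10⁻⁷ × 12.0) / (4π × 0.026) × (0.5229 + 0.5229) = 4.83×10⁻⁵ T.

B ≈ 48.3 μT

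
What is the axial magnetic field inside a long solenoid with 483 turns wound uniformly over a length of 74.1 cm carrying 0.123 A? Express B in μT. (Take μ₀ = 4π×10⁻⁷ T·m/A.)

B ≈ 101 μT

Inside a long solenoid, B = μ₀nI with n = 651.8 turns/m.
B = 4π×10⁻⁷ × 651.8 × 0.123 = 1.01×10⁻⁴ T.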